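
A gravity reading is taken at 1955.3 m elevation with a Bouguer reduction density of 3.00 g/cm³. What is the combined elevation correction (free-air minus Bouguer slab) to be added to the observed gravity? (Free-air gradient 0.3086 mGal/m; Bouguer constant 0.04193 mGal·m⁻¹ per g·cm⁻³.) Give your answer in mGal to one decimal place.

357.4

Combined gradient = 0.3086 − 0.04193 × 3.00 = 0.1828100 mGal/m
Combined elevation correction = 0.1828100 × 1955.3 = 357.4 mGal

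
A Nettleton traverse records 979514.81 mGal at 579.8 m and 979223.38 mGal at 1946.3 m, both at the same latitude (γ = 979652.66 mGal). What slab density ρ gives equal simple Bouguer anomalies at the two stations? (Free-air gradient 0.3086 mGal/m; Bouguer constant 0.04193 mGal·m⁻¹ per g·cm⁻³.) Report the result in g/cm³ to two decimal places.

2.27

Δg_obs = 979223.38 − 979514.81 = -291.43 mGal over Δh = 1946.3 − 579.8 = 1366.5 m
Equal Bouguer anomalies ⇒ Δg_obs + (0.3086 − 0.04193ρ)·Δh = 0
0.3086 − 0.04193ρ = −Δg_obs/Δh = 0.21327
ρ = (0.3086 − 0.21327) / 0.04193 = 2.27 g/cm³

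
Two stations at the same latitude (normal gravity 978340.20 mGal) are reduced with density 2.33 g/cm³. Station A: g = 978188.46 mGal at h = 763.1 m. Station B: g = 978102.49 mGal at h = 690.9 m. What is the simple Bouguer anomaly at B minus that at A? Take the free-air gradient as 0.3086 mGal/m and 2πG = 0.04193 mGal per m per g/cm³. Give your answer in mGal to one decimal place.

Δg_SB(A) = 978188.46 − 978340.20 + 0.3086×763.1 − 0.04193×2.33×763.1 = 9.20 mGal
Δg_SB(B) = 978102.49 − 978340.20 + 0.3086×690.9 − 0.04193×2.33×690.9 = -92.00 mGal
Difference = -92.00 − (9.20) = -101.20 mGal

-101.2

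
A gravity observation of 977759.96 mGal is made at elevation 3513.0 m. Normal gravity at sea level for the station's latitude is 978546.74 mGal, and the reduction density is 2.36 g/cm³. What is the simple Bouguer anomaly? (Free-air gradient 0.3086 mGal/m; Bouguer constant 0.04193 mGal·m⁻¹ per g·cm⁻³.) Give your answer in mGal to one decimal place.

Free-air correction = 0.3086 × 3513.0 = 1084.11 mGal
Free-air anomaly = 977759.96 − 978546.74 + (1084.11) = 297.33 mGal
Bouguer slab correction = 0.04193 × 2.36 × 3513.0 = 347.63 mGal
Simple Bouguer anomaly = 297.33 − (347.63) = -50.30 mGal

-50.3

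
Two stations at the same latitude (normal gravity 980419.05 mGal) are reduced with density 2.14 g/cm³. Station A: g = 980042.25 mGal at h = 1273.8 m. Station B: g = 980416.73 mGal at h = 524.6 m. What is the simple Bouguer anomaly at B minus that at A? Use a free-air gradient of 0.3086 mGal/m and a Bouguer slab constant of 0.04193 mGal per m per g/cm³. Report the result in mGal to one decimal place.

Δg_SB(A) = 980042.25 − 980419.05 + 0.3086×1273.8 − 0.04193×2.14×1273.8 = -98.00 mGal
Δg_SB(B) = 980416.73 − 980419.05 + 0.3086×524.6 − 0.04193×2.14×524.6 = 112.50 mGal
Difference = 112.50 − (-98.00) = 210.50 mGal

210.5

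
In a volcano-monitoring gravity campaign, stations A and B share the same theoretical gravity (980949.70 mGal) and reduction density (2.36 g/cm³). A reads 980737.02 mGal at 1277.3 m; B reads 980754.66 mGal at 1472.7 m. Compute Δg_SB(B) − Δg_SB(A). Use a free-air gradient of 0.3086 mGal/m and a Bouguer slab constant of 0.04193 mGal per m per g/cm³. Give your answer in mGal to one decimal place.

Δg_SB(A) = 980737.02 − 980949.70 + 0.3086×1277.3 − 0.04193×2.36×1277.3 = 55.10 mGal
Δg_SB(B) = 980754.66 − 980949.70 + 0.3086×1472.7 − 0.04193×2.36×1472.7 = 113.70 mGal
Difference = 113.70 − (55.10) = 58.60 mGal

58.6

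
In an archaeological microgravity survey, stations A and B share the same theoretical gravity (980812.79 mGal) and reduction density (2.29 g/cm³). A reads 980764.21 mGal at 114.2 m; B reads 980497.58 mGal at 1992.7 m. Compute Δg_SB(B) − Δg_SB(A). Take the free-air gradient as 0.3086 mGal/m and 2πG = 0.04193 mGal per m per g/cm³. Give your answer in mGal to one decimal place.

Δg_SB(A) = 980764.21 − 980812.79 + 0.3086×114.2 − 0.04193×2.29×114.2 = -24.30 mGal
Δg_SB(B) = 980497.58 − 980812.79 + 0.3086×1992.7 − 0.04193×2.29×1992.7 = 108.40 mGal
Difference = 108.40 − (-24.30) = 132.70 mGal

132.7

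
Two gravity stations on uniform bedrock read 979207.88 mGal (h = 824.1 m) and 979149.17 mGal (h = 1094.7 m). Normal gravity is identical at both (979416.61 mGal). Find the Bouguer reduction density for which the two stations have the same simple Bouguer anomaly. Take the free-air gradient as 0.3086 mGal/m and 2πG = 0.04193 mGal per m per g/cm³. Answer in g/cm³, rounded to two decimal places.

Δg_obs = 979149.17 − 979207.88 = -58.71 mGal over Δh = 1094.7 − 824.1 = 270.6 m
Equal Bouguer anomalies ⇒ Δg_obs + (0.3086 − 0.04193ρ)·Δh = 0
0.3086 − 0.04193ρ = −Δg_obs/Δh = 0.21696
ρ = (0.3086 − 0.21696) / 0.04193 = 2.19 g/cm³

2.19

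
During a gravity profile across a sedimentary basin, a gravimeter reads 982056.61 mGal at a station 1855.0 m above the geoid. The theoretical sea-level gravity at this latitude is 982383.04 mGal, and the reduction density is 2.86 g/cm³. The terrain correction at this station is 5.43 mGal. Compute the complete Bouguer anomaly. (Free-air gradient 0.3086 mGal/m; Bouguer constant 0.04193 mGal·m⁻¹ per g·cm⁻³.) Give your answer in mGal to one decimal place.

Free-air correction = 0.3086 × 1855.0 = 572.45 mGal
Free-air anomaly = 982056.61 − 982383.04 + (572.45) = 246.02 mGal
Bouguer slab correction = 0.04193 × 2.86 × 1855.0 = 222.45 mGal
Simple Bouguer anomaly = 246.02 − (222.45) = 23.57 mGal
Complete Bouguer anomaly = 23.57 + 5.43 = 29.00 mGal

29.0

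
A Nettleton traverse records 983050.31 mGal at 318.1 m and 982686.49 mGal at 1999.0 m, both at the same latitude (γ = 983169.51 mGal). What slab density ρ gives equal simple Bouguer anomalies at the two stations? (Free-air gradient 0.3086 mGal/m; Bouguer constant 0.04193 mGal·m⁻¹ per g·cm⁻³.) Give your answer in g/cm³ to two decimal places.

2.20

Δg_obs = 982686.49 − 983050.31 = -363.82 mGal over Δh = 1999.0 − 318.1 = 1680.9 m
Equal Bouguer anomalies ⇒ Δg_obs + (0.3086 − 0.04193ρ)·Δh = 0
0.3086 − 0.04193ρ = −Δg_obs/Δh = 0.21644
ρ = (0.3086 − 0.21644) / 0.04193 = 2.20 g/cm³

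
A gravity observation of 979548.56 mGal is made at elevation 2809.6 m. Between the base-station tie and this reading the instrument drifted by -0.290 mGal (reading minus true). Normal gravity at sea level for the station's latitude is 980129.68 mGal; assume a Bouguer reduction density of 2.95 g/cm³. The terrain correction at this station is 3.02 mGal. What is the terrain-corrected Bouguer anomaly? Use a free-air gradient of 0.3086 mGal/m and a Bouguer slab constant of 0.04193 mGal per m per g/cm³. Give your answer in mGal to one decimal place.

-58.3

Drift-corrected reading = 979548.56 − (-0.290) = 979548.850 mGal
Free-air correction = 0.3086 × 2809.6 = 867.04 mGal
Free-air anomaly = 979548.850 − 980129.68 + (867.04) = 286.210 mGal
Bouguer slab correction = 0.04193 × 2.95 × 2809.6 = 347.53 mGal
Simple Bouguer anomaly = 286.210 − (347.53) = -61.320 mGal
Complete Bouguer anomaly = -61.320 + 3.02 = -58.300 mGal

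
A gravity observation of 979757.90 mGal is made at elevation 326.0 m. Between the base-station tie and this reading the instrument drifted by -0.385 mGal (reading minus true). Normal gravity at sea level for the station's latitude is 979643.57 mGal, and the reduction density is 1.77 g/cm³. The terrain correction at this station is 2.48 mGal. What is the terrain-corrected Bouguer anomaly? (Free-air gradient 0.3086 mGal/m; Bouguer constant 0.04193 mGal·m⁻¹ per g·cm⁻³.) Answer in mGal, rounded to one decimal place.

Drift-corrected reading = 979757.90 − (-0.385) = 979758.285 mGal
Free-air correction = 0.3086 × 326.0 = 100.60 mGal
Free-air anomaly = 979758.285 − 979643.57 + (100.60) = 215.315 mGal
Bouguer slab correction = 0.04193 × 1.77 × 326.0 = 24.19 mGal
Simple Bouguer anomaly = 215.315 − (24.19) = 191.125 mGal
Complete Bouguer anomaly = 191.125 + 2.48 = 193.605 mGal

193.6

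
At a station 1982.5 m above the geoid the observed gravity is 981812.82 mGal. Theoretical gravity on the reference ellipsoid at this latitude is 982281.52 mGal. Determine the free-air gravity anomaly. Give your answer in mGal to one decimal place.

143.1

Free-air correction = 0.3086 × 1982.5 = 611.80 mGal
Free-air anomaly = 981812.82 − 982281.52 + (611.80) = 143.10 mGal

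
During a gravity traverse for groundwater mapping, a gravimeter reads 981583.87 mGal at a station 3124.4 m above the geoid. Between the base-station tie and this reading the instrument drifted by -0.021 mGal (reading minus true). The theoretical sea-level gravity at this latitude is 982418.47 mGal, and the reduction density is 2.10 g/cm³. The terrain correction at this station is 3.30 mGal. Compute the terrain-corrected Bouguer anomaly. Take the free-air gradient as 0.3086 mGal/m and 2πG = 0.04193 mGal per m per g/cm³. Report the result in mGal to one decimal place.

Drift-corrected reading = 981583.87 − (-0.021) = 981583.891 mGal
Free-air correction = 0.3086 × 3124.4 = 964.19 mGal
Free-air anomaly = 981583.891 − 982418.47 + (964.19) = 129.611 mGal
Bouguer slab correction = 0.04193 × 2.10 × 3124.4 = 275.11 mGal
Simple Bouguer anomaly = 129.611 − (275.11) = -145.499 mGal
Complete Bouguer anomaly = -145.499 + 3.30 = -142.199 mGal

-142.2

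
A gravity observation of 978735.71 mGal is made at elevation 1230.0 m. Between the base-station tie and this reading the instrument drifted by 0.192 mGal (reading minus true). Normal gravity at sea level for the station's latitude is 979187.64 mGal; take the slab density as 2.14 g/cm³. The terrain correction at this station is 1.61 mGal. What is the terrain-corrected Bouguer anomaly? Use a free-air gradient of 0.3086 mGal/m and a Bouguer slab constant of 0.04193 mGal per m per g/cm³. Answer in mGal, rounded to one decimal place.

-181.3

Drift-corrected reading = 978735.71 − (0.192) = 978735.518 mGal
Free-air correction = 0.3086 × 1230.0 = 379.58 mGal
Free-air anomaly = 978735.518 − 979187.64 + (379.58) = -72.542 mGal
Bouguer slab correction = 0.04193 × 2.14 × 1230.0 = 110.37 mGal
Simple Bouguer anomaly = -72.542 − (110.37) = -182.912 mGal
Complete Bouguer anomaly = -182.912 + 1.61 = -181.302 mGal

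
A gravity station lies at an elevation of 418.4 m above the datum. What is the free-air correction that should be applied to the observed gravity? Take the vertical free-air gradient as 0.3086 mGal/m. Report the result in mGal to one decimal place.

Free-air correction = 0.3086 × 418.4 = 129.1 mGal

129.1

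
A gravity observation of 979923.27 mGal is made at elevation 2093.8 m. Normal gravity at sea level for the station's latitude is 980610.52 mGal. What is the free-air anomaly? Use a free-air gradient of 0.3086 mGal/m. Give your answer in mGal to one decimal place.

Free-air correction = 0.3086 × 2093.8 = 646.15 mGal
Free-air anomaly = 979923.27 − 980610.52 + (646.15) = -41.10 mGal

-41.1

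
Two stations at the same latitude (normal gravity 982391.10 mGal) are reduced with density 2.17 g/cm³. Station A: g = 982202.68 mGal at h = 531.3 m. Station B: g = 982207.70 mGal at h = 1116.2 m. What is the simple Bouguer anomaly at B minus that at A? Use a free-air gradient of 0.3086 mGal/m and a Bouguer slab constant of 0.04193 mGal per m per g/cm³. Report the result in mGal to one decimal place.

Δg_SB(A) = 982202.68 − 982391.10 + 0.3086×531.3 − 0.04193×2.17×531.3 = -72.80 mGal
Δg_SB(B) = 982207.70 − 982391.10 + 0.3086×1116.2 − 0.04193×2.17×1116.2 = 59.50 mGal
Difference = 59.50 − (-72.80) = 132.30 mGal

132.3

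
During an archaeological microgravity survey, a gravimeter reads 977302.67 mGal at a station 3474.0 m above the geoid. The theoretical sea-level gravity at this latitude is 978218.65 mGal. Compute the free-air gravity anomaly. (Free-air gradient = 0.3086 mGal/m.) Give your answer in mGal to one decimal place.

156.1

Free-air correction = 0.3086 × 3474.0 = 1072.08 mGal
Free-air anomaly = 977302.67 − 978218.65 + (1072.08) = 156.10 mGal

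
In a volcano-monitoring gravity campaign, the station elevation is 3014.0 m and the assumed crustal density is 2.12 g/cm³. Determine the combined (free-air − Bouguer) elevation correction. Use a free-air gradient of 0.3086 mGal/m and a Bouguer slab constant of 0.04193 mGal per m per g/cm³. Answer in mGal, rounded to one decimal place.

662.2

Combined gradient = 0.3086 − 0.04193 × 2.12 = 0.2197084 mGal/m
Combined elevation correction = 0.2197084 × 3014.0 = 662.2 mGal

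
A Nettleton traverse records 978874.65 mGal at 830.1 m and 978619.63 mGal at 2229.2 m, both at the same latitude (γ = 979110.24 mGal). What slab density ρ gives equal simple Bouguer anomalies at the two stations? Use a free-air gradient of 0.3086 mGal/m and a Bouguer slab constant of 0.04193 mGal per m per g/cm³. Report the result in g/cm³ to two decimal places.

3.01

Δg_obs = 978619.63 − 978874.65 = -255.02 mGal over Δh = 2229.2 − 830.1 = 1399.1 m
Equal Bouguer anomalies ⇒ Δg_obs + (0.3086 − 0.04193ρ)·Δh = 0
0.3086 − 0.04193ρ = −Δg_obs/Δh = 0.18227
ρ = (0.3086 − 0.18227) / 0.04193 = 3.01 g/cm³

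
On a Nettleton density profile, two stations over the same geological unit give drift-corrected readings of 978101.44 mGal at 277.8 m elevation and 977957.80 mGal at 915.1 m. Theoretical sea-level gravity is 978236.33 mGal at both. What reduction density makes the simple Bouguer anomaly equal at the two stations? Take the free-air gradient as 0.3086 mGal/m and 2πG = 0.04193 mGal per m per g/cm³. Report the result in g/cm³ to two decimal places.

1.98

Δg_obs = 977957.80 − 978101.44 = -143.64 mGal over Δh = 915.1 − 277.8 = 637.3 m
Equal Bouguer anomalies ⇒ Δg_obs + (0.3086 − 0.04193ρ)·Δh = 0
0.3086 − 0.04193ρ = −Δg_obs/Δh = 0.22539
ρ = (0.3086 − 0.22539) / 0.04193 = 1.98 g/cm³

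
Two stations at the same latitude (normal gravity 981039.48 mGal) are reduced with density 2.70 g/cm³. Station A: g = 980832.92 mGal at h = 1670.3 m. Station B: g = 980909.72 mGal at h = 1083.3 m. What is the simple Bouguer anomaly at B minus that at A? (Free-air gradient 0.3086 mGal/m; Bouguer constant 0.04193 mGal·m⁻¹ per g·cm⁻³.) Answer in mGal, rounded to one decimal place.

Δg_SB(A) = 980832.92 − 981039.48 + 0.3086×1670.3 − 0.04193×2.70×1670.3 = 119.80 mGal
Δg_SB(B) = 980909.72 − 981039.48 + 0.3086×1083.3 − 0.04193×2.70×1083.3 = 81.90 mGal
Difference = 81.90 − (119.80) = -37.90 mGal

-37.9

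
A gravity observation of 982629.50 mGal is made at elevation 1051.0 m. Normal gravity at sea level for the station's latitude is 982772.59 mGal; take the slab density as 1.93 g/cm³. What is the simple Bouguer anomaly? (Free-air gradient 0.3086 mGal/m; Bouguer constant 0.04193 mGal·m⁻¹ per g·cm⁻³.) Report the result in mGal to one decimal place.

Free-air correction = 0.3086 × 1051.0 = 324.34 mGal
Free-air anomaly = 982629.50 − 982772.59 + (324.34) = 181.25 mGal
Bouguer slab correction = 0.04193 × 1.93 × 1051.0 = 85.05 mGal
Simple Bouguer anomaly = 181.25 − (85.05) = 96.20 mGal

96.2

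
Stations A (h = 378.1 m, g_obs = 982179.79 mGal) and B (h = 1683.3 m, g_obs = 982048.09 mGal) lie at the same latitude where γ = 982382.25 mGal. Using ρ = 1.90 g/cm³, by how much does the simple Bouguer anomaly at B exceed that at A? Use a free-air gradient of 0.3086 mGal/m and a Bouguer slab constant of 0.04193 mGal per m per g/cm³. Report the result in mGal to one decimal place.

167.1

Δg_SB(A) = 982179.79 − 982382.25 + 0.3086×378.1 − 0.04193×1.90×378.1 = -115.90 mGal
Δg_SB(B) = 982048.09 − 982382.25 + 0.3086×1683.3 − 0.04193×1.90×1683.3 = 51.20 mGal
Difference = 51.20 − (-115.90) = 167.10 mGal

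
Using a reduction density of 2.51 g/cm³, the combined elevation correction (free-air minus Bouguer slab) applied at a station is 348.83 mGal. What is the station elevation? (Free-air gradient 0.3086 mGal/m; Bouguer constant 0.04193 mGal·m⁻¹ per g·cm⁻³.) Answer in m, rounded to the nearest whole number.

Combined gradient = 0.3086 − 0.04193 × 2.51 = 0.2033557 mGal/m
h = 348.83 / 0.2033557 = 1715.37 m

1715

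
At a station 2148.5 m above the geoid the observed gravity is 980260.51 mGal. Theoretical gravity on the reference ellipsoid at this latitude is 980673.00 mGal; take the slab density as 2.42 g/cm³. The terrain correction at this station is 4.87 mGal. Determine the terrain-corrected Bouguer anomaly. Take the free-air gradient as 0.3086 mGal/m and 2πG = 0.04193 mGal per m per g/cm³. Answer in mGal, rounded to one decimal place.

Free-air correction = 0.3086 × 2148.5 = 663.03 mGal
Free-air anomaly = 980260.51 − 980673.00 + (663.03) = 250.54 mGal
Bouguer slab correction = 0.04193 × 2.42 × 2148.5 = 218.01 mGal
Simple Bouguer anomaly = 250.54 − (218.01) = 32.53 mGal
Complete Bouguer anomaly = 32.53 + 4.87 = 37.40 mGal

37.4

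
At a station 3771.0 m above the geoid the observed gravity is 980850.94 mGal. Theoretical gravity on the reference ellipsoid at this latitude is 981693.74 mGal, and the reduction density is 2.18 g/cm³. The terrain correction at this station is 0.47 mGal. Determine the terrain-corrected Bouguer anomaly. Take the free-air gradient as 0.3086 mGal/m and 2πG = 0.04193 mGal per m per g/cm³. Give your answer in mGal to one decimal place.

Free-air correction = 0.3086 × 3771.0 = 1163.73 mGal
Free-air anomaly = 980850.94 − 981693.74 + (1163.73) = 320.93 mGal
Bouguer slab correction = 0.04193 × 2.18 × 3771.0 = 344.70 mGal
Simple Bouguer anomaly = 320.93 − (344.70) = -23.77 mGal
Complete Bouguer anomaly = -23.77 + 0.47 = -23.30 mGal

-23.3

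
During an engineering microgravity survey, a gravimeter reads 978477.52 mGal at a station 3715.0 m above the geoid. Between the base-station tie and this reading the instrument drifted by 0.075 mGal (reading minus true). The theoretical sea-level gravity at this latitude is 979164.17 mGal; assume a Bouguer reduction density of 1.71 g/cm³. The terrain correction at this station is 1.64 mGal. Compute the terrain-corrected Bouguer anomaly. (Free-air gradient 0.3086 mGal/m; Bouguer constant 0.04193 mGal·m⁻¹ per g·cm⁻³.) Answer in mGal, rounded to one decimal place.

Drift-corrected reading = 978477.52 − (0.075) = 978477.445 mGal
Free-air correction = 0.3086 × 3715.0 = 1146.45 mGal
Free-air anomaly = 978477.445 − 979164.17 + (1146.45) = 459.725 mGal
Bouguer slab correction = 0.04193 × 1.71 × 3715.0 = 266.37 mGal
Simple Bouguer anomaly = 459.725 − (266.37) = 193.355 mGal
Complete Bouguer anomaly = 193.355 + 1.64 = 194.995 mGal

195.0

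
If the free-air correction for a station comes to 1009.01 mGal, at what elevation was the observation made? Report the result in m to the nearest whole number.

h = 1009.01 / 0.3086 = 3269.64 m

3270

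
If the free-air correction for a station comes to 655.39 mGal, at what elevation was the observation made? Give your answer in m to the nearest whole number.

2124

h = 655.39 / 0.3086 = 2123.75 m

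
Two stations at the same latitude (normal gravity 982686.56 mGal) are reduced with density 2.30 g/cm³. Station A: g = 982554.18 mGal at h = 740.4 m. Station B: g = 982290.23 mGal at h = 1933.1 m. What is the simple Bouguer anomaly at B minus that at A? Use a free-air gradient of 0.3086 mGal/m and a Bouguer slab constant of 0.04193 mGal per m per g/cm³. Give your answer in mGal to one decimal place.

Δg_SB(A) = 982554.18 − 982686.56 + 0.3086×740.4 − 0.04193×2.30×740.4 = 24.70 mGal
Δg_SB(B) = 982290.23 − 982686.56 + 0.3086×1933.1 − 0.04193×2.30×1933.1 = 13.80 mGal
Difference = 13.80 − (24.70) = -10.90 mGal

-10.9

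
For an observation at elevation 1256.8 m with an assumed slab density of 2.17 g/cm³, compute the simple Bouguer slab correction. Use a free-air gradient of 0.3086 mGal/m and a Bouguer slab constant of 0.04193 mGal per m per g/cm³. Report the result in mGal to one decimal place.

Bouguer slab correction = 0.04193 × 2.17 × 1256.8 = 114.4 mGal

114.4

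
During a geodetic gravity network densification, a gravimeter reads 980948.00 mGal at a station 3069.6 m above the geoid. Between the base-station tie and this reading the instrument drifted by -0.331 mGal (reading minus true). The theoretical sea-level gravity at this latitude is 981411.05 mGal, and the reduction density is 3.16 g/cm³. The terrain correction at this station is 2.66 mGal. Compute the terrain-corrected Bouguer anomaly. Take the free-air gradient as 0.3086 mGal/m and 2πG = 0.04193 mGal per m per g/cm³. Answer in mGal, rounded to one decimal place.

80.5

Drift-corrected reading = 980948.00 − (-0.331) = 980948.331 mGal
Free-air correction = 0.3086 × 3069.6 = 947.28 mGal
Free-air anomaly = 980948.331 − 981411.05 + (947.28) = 484.561 mGal
Bouguer slab correction = 0.04193 × 3.16 × 3069.6 = 406.72 mGal
Simple Bouguer anomaly = 484.561 − (406.72) = 77.841 mGal
Complete Bouguer anomaly = 77.841 + 2.66 = 80.501 mGal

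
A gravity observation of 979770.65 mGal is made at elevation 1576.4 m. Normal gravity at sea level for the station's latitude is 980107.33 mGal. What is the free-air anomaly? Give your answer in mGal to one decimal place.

149.8

Free-air correction = 0.3086 × 1576.4 = 486.48 mGal
Free-air anomaly = 979770.65 − 980107.33 + (486.48) = 149.80 mGal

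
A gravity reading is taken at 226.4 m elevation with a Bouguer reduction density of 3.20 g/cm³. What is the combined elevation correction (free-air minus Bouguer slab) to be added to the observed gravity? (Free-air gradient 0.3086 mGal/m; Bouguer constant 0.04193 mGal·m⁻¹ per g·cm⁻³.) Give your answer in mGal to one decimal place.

39.5

Combined gradient = 0.3086 − 0.04193 × 3.20 = 0.1744240 mGal/m
Combined elevation correction = 0.1744240 × 226.4 = 39.5 mGal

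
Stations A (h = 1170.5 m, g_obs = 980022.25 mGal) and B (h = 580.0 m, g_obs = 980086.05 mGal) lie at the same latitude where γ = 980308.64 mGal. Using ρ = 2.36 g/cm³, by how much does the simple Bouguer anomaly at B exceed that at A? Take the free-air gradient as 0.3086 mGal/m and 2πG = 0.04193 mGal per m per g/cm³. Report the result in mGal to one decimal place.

-60.0

Δg_SB(A) = 980022.25 − 980308.64 + 0.3086×1170.5 − 0.04193×2.36×1170.5 = -41.00 mGal
Δg_SB(B) = 980086.05 − 980308.64 + 0.3086×580.0 − 0.04193×2.36×580.0 = -101.00 mGal
Difference = -101.00 − (-41.00) = -60.00 mGal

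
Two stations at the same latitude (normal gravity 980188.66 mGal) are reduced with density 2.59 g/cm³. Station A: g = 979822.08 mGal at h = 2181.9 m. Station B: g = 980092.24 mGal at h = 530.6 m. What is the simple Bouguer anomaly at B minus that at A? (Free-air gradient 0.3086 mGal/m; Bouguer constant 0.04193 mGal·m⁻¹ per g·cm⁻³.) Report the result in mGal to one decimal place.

Δg_SB(A) = 979822.08 − 980188.66 + 0.3086×2181.9 − 0.04193×2.59×2181.9 = 69.80 mGal
Δg_SB(B) = 980092.24 − 980188.66 + 0.3086×530.6 − 0.04193×2.59×530.6 = 9.70 mGal
Difference = 9.70 − (69.80) = -60.10 mGal

-60.1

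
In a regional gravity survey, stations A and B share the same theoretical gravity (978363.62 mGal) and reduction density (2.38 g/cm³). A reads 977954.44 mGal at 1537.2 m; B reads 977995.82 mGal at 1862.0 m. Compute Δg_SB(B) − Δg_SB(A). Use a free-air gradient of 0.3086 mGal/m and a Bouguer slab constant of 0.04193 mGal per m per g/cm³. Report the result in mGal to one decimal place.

Δg_SB(A) = 977954.44 − 978363.62 + 0.3086×1537.2 − 0.04193×2.38×1537.2 = -88.20 mGal
Δg_SB(B) = 977995.82 − 978363.62 + 0.3086×1862.0 − 0.04193×2.38×1862.0 = 21.00 mGal
Difference = 21.00 − (-88.20) = 109.20 mGal

109.2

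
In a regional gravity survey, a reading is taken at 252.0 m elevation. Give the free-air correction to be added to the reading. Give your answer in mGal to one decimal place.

Free-air correction = 0.3086 × 252.0 = 77.8 mGal

77.8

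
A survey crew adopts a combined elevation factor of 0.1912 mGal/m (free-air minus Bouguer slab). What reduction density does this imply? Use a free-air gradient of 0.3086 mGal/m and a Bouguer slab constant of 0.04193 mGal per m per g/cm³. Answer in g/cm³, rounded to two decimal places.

0.1912 = 0.3086 − 0.04193 × ρ
ρ = (0.3086 − 0.1912) / 0.04193 = 2.80 g/cm³

2.80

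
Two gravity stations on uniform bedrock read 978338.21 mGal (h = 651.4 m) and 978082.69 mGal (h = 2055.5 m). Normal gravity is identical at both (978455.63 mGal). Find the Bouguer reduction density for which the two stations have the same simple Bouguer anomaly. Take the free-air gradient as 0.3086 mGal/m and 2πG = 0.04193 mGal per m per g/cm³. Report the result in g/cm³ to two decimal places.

Δg_obs = 978082.69 − 978338.21 = -255.52 mGal over Δh = 2055.5 − 651.4 = 1404.1 m
Equal Bouguer anomalies ⇒ Δg_obs + (0.3086 − 0.04193ρ)·Δh = 0
0.3086 − 0.04193ρ = −Δg_obs/Δh = 0.18198
ρ = (0.3086 − 0.18198) / 0.04193 = 3.02 g/cm³

3.02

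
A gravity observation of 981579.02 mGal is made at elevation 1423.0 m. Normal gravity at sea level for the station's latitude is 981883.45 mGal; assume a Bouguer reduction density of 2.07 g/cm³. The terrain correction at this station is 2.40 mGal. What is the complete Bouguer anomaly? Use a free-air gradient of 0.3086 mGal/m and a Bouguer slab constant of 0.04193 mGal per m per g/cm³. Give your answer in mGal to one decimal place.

Free-air correction = 0.3086 × 1423.0 = 439.14 mGal
Free-air anomaly = 981579.02 − 981883.45 + (439.14) = 134.71 mGal
Bouguer slab correction = 0.04193 × 2.07 × 1423.0 = 123.51 mGal
Simple Bouguer anomaly = 134.71 − (123.51) = 11.20 mGal
Complete Bouguer anomaly = 11.20 + 2.40 = 13.60 mGal

13.6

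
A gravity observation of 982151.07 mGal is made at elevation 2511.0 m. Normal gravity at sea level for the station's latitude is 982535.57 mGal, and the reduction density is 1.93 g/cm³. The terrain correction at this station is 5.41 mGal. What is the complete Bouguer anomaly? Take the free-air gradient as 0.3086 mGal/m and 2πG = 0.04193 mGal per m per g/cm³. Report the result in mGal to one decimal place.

Free-air correction = 0.3086 × 2511.0 = 774.89 mGal
Free-air anomaly = 982151.07 − 982535.57 + (774.89) = 390.39 mGal
Bouguer slab correction = 0.04193 × 1.93 × 2511.0 = 203.20 mGal
Simple Bouguer anomaly = 390.39 − (203.20) = 187.19 mGal
Complete Bouguer anomaly = 187.19 + 5.41 = 192.60 mGal

192.6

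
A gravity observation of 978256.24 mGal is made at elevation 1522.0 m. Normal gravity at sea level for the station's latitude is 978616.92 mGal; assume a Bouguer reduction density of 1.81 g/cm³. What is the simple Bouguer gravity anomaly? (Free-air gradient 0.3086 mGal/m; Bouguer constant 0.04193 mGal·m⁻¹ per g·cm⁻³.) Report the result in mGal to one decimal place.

Free-air correction = 0.3086 × 1522.0 = 469.69 mGal
Free-air anomaly = 978256.24 − 978616.92 + (469.69) = 109.01 mGal
Bouguer slab correction = 0.04193 × 1.81 × 1522.0 = 115.51 mGal
Simple Bouguer anomaly = 109.01 − (115.51) = -6.50 mGal

-6.5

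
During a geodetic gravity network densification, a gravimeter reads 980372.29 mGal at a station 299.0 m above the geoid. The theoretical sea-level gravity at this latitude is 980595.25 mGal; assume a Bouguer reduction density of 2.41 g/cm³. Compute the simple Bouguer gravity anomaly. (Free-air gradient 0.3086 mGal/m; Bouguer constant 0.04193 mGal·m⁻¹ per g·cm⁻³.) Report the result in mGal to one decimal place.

Free-air correction = 0.3086 × 299.0 = 92.27 mGal
Free-air anomaly = 980372.29 − 980595.25 + (92.27) = -130.69 mGal
Bouguer slab correction = 0.04193 × 2.41 × 299.0 = 30.21 mGal
Simple Bouguer anomaly = -130.69 − (30.21) = -160.90 mGal

-160.9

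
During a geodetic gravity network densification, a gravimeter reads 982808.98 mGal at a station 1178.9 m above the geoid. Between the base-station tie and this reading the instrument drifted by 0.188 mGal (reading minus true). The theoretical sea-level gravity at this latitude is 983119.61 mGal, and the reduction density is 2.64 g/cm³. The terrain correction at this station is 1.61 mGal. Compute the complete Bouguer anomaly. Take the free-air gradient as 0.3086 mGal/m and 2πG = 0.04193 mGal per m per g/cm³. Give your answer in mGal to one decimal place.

-75.9

Drift-corrected reading = 982808.98 − (0.188) = 982808.792 mGal
Free-air correction = 0.3086 × 1178.9 = 363.81 mGal
Free-air anomaly = 982808.792 − 983119.61 + (363.81) = 52.992 mGal
Bouguer slab correction = 0.04193 × 2.64 × 1178.9 = 130.50 mGal
Simple Bouguer anomaly = 52.992 − (130.50) = -77.508 mGal
Complete Bouguer anomaly = -77.508 + 1.61 = -75.898 mGal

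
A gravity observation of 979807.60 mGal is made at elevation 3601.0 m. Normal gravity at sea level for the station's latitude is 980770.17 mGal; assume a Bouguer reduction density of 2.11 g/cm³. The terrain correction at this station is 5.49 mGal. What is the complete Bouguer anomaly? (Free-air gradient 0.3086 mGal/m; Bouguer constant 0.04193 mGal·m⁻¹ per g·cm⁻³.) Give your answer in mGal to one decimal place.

-164.4

Free-air correction = 0.3086 × 3601.0 = 1111.27 mGal
Free-air anomaly = 979807.60 − 980770.17 + (1111.27) = 148.70 mGal
Bouguer slab correction = 0.04193 × 2.11 × 3601.0 = 318.59 mGal
Simple Bouguer anomaly = 148.70 − (318.59) = -169.89 mGal
Complete Bouguer anomaly = -169.89 + 5.49 = -164.40 mGal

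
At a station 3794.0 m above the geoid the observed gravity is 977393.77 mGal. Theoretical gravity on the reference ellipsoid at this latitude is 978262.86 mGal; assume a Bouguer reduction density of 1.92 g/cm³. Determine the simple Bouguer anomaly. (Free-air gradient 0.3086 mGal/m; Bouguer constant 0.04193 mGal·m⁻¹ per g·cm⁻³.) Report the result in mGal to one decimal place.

-3.7

Free-air correction = 0.3086 × 3794.0 = 1170.83 mGal
Free-air anomaly = 977393.77 − 978262.86 + (1170.83) = 301.74 mGal
Bouguer slab correction = 0.04193 × 1.92 × 3794.0 = 305.44 mGal
Simple Bouguer anomaly = 301.74 − (305.44) = -3.70 mGal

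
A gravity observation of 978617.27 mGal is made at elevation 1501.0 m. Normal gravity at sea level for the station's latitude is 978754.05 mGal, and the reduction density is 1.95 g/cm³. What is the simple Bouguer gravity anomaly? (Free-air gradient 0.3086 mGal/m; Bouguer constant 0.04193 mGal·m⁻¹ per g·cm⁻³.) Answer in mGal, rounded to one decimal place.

Free-air correction = 0.3086 × 1501.0 = 463.21 mGal
Free-air anomaly = 978617.27 − 978754.05 + (463.21) = 326.43 mGal
Bouguer slab correction = 0.04193 × 1.95 × 1501.0 = 122.73 mGal
Simple Bouguer anomaly = 326.43 − (122.73) = 203.70 mGal

203.7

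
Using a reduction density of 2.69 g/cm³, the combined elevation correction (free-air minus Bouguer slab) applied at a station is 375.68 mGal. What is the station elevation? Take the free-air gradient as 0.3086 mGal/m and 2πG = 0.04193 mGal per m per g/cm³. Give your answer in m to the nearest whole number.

1919

Combined gradient = 0.3086 − 0.04193 × 2.69 = 0.1958083 mGal/m
h = 375.68 / 0.1958083 = 1918.61 m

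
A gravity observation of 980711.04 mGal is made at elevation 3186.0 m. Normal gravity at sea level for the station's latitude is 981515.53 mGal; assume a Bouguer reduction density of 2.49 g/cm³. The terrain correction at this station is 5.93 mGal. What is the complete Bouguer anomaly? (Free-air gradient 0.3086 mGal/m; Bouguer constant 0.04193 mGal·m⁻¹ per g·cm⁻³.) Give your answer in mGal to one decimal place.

-148.0

Free-air correction = 0.3086 × 3186.0 = 983.20 mGal
Free-air anomaly = 980711.04 − 981515.53 + (983.20) = 178.71 mGal
Bouguer slab correction = 0.04193 × 2.49 × 3186.0 = 332.64 mGal
Simple Bouguer anomaly = 178.71 − (332.64) = -153.93 mGal
Complete Bouguer anomaly = -153.93 + 5.93 = -148.00 mGal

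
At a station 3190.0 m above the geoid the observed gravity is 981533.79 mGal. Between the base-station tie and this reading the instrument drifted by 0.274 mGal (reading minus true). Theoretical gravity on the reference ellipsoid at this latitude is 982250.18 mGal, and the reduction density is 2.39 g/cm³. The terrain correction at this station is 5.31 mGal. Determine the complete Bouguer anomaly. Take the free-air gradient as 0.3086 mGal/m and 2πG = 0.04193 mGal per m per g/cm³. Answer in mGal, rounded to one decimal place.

Drift-corrected reading = 981533.79 − (0.274) = 981533.516 mGal
Free-air correction = 0.3086 × 3190.0 = 984.43 mGal
Free-air anomaly = 981533.516 − 982250.18 + (984.43) = 267.766 mGal
Bouguer slab correction = 0.04193 × 2.39 × 3190.0 = 319.68 mGal
Simple Bouguer anomaly = 267.766 − (319.68) = -51.914 mGal
Complete Bouguer anomaly = -51.914 + 5.31 = -46.604 mGal

-46.6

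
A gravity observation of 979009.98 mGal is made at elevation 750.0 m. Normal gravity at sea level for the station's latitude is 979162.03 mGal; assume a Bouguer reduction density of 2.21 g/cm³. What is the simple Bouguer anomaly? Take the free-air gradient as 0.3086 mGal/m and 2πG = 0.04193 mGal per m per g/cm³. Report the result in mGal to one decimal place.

Free-air correction = 0.3086 × 750.0 = 231.45 mGal
Free-air anomaly = 979009.98 − 979162.03 + (231.45) = 79.40 mGal
Bouguer slab correction = 0.04193 × 2.21 × 750.0 = 69.50 mGal
Simple Bouguer anomaly = 79.40 − (69.50) = 9.90 mGal

9.9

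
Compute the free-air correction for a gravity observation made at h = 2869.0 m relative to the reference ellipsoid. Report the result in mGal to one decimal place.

Free-air correction = 0.3086 × 2869.0 = 885.4 mGal

885.4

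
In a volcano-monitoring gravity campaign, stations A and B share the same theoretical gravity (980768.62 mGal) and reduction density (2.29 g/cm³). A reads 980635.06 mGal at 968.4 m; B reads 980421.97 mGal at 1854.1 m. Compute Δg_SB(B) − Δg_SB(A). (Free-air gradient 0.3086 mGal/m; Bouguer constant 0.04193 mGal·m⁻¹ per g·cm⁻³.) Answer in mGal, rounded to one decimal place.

-24.8

Δg_SB(A) = 980635.06 − 980768.62 + 0.3086×968.4 − 0.04193×2.29×968.4 = 72.30 mGal
Δg_SB(B) = 980421.97 − 980768.62 + 0.3086×1854.1 − 0.04193×2.29×1854.1 = 47.50 mGal
Difference = 47.50 − (72.30) = -24.80 mGal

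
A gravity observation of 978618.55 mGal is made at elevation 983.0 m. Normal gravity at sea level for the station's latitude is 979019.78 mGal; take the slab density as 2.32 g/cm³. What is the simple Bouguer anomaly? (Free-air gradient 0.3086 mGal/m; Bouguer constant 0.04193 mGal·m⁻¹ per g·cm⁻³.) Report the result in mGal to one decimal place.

Free-air correction = 0.3086 × 983.0 = 303.35 mGal
Free-air anomaly = 978618.55 − 979019.78 + (303.35) = -97.88 mGal
Bouguer slab correction = 0.04193 × 2.32 × 983.0 = 95.62 mGal
Simple Bouguer anomaly = -97.88 − (95.62) = -193.50 mGal

-193.5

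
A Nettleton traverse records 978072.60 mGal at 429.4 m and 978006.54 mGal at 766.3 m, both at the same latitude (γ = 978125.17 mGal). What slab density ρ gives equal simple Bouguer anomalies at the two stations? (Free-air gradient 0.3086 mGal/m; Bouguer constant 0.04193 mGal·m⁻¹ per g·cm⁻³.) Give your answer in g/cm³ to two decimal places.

2.68

Δg_obs = 978006.54 − 978072.60 = -66.06 mGal over Δh = 766.3 − 429.4 = 336.9 m
Equal Bouguer anomalies ⇒ Δg_obs + (0.3086 − 0.04193ρ)·Δh = 0
0.3086 − 0.04193ρ = −Δg_obs/Δh = 0.19608
ρ = (0.3086 − 0.19608) / 0.04193 = 2.68 g/cm³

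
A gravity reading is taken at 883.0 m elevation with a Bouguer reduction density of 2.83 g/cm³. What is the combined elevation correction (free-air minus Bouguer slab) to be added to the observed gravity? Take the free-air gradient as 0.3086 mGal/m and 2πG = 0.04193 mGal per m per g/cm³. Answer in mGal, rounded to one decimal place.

167.7

Combined gradient = 0.3086 − 0.04193 × 2.83 = 0.1899381 mGal/m
Combined elevation correction = 0.1899381 × 883.0 = 167.7 mGal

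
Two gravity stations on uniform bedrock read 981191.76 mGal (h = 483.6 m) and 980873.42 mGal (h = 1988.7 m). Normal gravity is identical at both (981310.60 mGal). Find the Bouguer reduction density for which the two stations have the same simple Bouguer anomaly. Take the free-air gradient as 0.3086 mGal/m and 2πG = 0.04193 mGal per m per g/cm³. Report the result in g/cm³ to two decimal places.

Δg_obs = 980873.42 − 981191.76 = -318.34 mGal over Δh = 1988.7 − 483.6 = 1505.1 m
Equal Bouguer anomalies ⇒ Δg_obs + (0.3086 − 0.04193ρ)·Δh = 0
0.3086 − 0.04193ρ = −Δg_obs/Δh = 0.21151
ρ = (0.3086 − 0.21151) / 0.04193 = 2.32 g/cm³

2.32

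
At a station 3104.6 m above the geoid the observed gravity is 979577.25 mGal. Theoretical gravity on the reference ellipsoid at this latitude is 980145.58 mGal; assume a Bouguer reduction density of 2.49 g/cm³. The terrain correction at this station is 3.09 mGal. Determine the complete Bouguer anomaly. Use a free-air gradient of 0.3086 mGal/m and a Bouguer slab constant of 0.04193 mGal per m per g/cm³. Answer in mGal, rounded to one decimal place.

Free-air correction = 0.3086 × 3104.6 = 958.08 mGal
Free-air anomaly = 979577.25 − 980145.58 + (958.08) = 389.75 mGal
Bouguer slab correction = 0.04193 × 2.49 × 3104.6 = 324.14 mGal
Simple Bouguer anomaly = 389.75 − (324.14) = 65.61 mGal
Complete Bouguer anomaly = 65.61 + 3.09 = 68.70 mGal

68.7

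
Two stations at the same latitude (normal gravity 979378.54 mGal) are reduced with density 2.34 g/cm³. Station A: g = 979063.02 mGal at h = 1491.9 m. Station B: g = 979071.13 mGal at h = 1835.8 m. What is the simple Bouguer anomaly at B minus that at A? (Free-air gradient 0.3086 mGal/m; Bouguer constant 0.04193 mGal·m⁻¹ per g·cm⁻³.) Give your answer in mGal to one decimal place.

Δg_SB(A) = 979063.02 − 979378.54 + 0.3086×1491.9 − 0.04193×2.34×1491.9 = -1.50 mGal
Δg_SB(B) = 979071.13 − 979378.54 + 0.3086×1835.8 − 0.04193×2.34×1835.8 = 79.00 mGal
Difference = 79.00 − (-1.50) = 80.50 mGal

80.5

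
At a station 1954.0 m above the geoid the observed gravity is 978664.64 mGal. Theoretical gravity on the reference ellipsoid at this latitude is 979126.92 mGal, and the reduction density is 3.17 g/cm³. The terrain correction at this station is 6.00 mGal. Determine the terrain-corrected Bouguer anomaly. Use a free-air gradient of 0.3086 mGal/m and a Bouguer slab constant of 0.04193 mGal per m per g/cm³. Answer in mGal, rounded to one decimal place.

Free-air correction = 0.3086 × 1954.0 = 603.00 mGal
Free-air anomaly = 978664.64 − 979126.92 + (603.00) = 140.72 mGal
Bouguer slab correction = 0.04193 × 3.17 × 1954.0 = 259.72 mGal
Simple Bouguer anomaly = 140.72 − (259.72) = -119.00 mGal
Complete Bouguer anomaly = -119.00 + 6.00 = -113.00 mGal

-113.0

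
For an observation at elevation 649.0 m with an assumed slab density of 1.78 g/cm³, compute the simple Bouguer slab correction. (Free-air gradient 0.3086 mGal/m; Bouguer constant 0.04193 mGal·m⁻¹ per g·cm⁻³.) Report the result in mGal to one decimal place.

Bouguer slab correction = 0.04193 × 1.78 × 649.0 = 48.4 mGal

48.4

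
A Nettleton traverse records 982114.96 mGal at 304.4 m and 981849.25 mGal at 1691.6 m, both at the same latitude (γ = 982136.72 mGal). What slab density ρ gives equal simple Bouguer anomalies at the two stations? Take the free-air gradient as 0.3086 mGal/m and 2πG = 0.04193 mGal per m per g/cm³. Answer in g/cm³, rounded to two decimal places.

2.79

Δg_obs = 981849.25 − 982114.96 = -265.71 mGal over Δh = 1691.6 − 304.4 = 1387.2 m
Equal Bouguer anomalies ⇒ Δg_obs + (0.3086 − 0.04193ρ)·Δh = 0
0.3086 − 0.04193ρ = −Δg_obs/Δh = 0.19154
ρ = (0.3086 − 0.19154) / 0.04193 = 2.79 g/cm³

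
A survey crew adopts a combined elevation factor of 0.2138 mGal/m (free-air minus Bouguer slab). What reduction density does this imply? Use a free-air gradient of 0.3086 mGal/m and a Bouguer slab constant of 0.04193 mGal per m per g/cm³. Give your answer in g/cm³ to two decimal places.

2.26

0.2138 = 0.3086 − 0.04193 × ρ
ρ = (0.3086 − 0.2138) / 0.04193 = 2.26 g/cm³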